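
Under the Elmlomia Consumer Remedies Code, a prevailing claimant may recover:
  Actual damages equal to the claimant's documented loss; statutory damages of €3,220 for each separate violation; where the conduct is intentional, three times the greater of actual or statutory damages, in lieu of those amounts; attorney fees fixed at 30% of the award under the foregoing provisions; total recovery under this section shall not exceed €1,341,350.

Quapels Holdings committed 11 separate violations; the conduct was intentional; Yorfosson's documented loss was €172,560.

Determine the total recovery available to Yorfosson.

Total recovery: €672,984

Statutory damages: 11 × €3,220 = €35,420
Greater of actual damages (€172,560) or statutory damages (€35,420): €172,560
Trebled: 3 × €172,560 = €517,680
Attorney fees: 30% of €517,680 = €155,304
Total before cap: €517,680 + €155,304 = €672,984
Cap at €1,341,350: €672,984 is within the cap, no reduction.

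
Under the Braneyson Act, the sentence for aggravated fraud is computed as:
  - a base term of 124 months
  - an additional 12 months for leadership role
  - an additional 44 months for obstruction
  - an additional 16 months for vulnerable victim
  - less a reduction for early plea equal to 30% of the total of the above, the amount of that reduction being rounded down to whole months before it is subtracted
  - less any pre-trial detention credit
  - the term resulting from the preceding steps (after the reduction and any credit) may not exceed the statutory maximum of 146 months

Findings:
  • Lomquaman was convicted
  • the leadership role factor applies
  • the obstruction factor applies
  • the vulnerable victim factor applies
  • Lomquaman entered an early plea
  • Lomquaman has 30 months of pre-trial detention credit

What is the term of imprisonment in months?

Leadership role enhancement: +12 months
Obstruction enhancement: +44 months
Vulnerable victim enhancement: +16 months
Adjusted term: 124 months + 12 months + 44 months + 16 months = 196 months
Early plea reduction: 30% of 196 months = 58 months (rounded down)
After reduction: 196 − 58 = 138 months
Less pre-trial detention credit: 138 months − 30 months = 108 months
Cap at 146 months: 108 months is within the cap, no reduction.

108 months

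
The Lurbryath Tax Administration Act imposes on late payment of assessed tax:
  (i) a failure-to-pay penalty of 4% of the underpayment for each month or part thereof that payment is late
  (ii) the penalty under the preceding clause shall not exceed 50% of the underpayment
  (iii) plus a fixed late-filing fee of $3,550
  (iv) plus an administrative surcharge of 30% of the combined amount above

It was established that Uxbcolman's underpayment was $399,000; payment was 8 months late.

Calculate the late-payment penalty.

Accrued rate: 4% × 8 = 32%, capped at 50% → 32%
Failure-to-pay penalty: 32% of $399,000 = $127,680
Penalty before surcharge: $127,680 + $3,550 = $131,230
Administrative surcharge: 30% of $131,230 = $39,369
Total penalty: $131,230 + $39,369 = $170,599

$170,599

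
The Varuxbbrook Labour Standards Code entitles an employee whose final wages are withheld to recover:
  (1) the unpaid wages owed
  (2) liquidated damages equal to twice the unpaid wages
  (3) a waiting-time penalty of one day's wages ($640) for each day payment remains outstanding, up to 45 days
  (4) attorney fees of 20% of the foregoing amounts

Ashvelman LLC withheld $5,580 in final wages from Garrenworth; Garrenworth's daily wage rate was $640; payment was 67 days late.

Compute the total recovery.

Doubled: 2 × $5,580 = $11,160
Penalty days: min(67, 45) = 45
Waiting-time penalty: 45 × $640 = $28,800
Subtotal: $5,580 + $11,160 + $28,800 = $45,540
Attorney fees: 20% of $45,540 = $9,108
Total award: $45,540 + $9,108 = $54,648

$54,648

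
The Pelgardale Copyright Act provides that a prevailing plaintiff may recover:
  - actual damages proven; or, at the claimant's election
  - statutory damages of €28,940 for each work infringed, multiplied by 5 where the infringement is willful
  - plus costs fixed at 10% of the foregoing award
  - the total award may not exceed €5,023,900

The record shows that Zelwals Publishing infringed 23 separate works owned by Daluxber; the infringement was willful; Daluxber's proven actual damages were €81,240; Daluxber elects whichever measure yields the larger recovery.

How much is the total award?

€3,660,910

Statutory damages: 23 × €28,940 = €665,620
Multiplied by 5: 5 × €665,620 = €3,328,100
Greater of actual damages (€81,240) or enhanced statutory damages (€3,328,100): €3,328,100
Costs: 10% of €3,328,100 = €332,810
Award plus costs: €3,328,100 + €332,810 = €3,660,910
Cap at €5,023,900: €3,660,910 is within the cap, no reduction.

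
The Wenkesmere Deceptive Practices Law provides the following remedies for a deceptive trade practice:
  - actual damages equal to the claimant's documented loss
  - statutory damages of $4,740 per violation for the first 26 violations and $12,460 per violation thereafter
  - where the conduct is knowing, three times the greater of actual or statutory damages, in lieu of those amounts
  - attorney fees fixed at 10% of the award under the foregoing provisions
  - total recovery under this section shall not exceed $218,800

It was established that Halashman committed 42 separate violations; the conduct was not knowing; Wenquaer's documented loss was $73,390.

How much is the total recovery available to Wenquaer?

$218,800

First 26 violations: 26 × $4,740 = $123,240
Remaining violations: (42 − 26) × $12,460 = $199,360
Statutory damages: $123,240 + $199,360 = $322,600
Conduct not knowing: the in-lieu enhancement does not apply.
Actual plus statutory damages: $73,390 + $322,600 = $395,990
Attorney fees: 10% of $395,990 = $39,599
Total before cap: $395,990 + $39,599 = $435,589
Cap at $218,800: $435,589 exceeds the cap → $218,800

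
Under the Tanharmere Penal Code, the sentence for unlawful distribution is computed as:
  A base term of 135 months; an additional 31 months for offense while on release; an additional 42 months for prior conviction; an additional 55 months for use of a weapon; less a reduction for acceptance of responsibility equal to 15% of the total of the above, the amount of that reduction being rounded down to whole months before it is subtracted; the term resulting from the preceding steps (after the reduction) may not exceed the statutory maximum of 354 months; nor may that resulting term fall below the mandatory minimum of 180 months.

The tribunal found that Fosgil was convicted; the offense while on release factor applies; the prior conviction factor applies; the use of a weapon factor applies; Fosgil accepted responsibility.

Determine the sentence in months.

Offense while on release enhancement: +31 months
Prior conviction enhancement: +42 months
Use of a weapon enhancement: +55 months
Adjusted term: 135 months + 31 months + 42 months + 55 months = 263 months
Acceptance of responsibility reduction: 15% of 263 months = 39 months (rounded down)
After reduction: 263 − 39 = 224 months
Cap at 354 months: 224 months is within the cap, no reduction.
Minimum 180 months: 224 months meets the minimum, no increase.

Sentence: 224 months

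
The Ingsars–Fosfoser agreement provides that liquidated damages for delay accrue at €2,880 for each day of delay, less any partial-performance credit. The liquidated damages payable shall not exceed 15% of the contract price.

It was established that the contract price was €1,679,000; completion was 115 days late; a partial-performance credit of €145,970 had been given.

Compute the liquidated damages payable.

Per-day damages: 115 × €2,880 = €331,200
Less partial-performance credit: €331,200 − €145,970 = €185,230
Cap: 15% of €1,679,000 = €251,850
Cap at €251,850: €185,230 is within the cap, no reduction.

€185,230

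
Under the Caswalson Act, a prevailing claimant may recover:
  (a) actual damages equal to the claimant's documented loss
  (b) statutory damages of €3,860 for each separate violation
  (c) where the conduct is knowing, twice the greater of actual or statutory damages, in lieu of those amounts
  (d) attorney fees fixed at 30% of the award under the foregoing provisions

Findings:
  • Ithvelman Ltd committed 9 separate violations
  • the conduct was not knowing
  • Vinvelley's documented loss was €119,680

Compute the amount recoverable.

Total recovery: €200,746

Statutory damages: 9 × €3,860 = €34,740
Conduct not knowing: the in-lieu enhancement does not apply.
Actual plus statutory damages: €119,680 + €34,740 = €154,420
Attorney fees: 30% of €154,420 = €46,326
Total recovery: €154,420 + €46,326 = €200,746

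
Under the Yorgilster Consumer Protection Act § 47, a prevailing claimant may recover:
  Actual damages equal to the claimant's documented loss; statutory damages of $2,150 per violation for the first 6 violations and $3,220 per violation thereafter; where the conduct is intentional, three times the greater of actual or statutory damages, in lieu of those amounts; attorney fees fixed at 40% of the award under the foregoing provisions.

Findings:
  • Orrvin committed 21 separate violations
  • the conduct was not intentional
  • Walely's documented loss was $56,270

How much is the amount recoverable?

First 6 violations: 6 × $2,150 = $12,900
Remaining violations: (21 − 6) × $3,220 = $48,300
Statutory damages: $12,900 + $48,300 = $61,200
Conduct not intentional: the in-lieu enhancement does not apply.
Actual plus statutory damages: $56,270 + $61,200 = $117,470
Attorney fees: 40% of $117,470 = $46,988
Total recovery: $117,470 + $46,988 = $164,458

$164,458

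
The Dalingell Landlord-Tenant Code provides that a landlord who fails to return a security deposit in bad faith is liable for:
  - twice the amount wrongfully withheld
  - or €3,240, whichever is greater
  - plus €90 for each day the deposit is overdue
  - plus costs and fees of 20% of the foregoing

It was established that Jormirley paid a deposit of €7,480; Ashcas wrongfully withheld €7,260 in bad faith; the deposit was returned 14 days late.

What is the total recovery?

€18,936

Doubled: 2 × €7,260 = €14,520
Minimum €3,240: €14,520 meets the minimum, no increase.
Late-return penalty: 14 × €90 = €1,260
Damages plus late penalty: €14,520 + €1,260 = €15,780
Costs and fees: 20% of €15,780 = €3,156
Total recovery: €15,780 + €3,156 = €18,936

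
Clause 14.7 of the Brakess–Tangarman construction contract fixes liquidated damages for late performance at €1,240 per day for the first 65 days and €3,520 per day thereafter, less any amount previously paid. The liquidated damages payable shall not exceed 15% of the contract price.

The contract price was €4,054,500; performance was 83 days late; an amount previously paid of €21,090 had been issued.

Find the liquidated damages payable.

€122,870

First 65 days: 65 × €1,240 = €80,600
Remaining days: (83 − 65) × €3,520 = €63,360
Accrued per-day damages: €80,600 + €63,360 = €143,960
Less amount previously paid: €143,960 − €21,090 = €122,870
Cap: 15% of €4,054,500 = €608,175
Cap at €608,175: €122,870 is within the cap, no reduction.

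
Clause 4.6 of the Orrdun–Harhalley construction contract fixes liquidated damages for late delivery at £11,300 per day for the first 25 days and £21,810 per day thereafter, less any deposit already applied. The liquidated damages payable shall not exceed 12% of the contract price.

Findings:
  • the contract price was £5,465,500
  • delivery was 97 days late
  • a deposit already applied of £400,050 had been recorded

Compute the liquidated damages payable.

£655,860

First 25 days: 25 × £11,300 = £282,500
Remaining days: (97 − 25) × £21,810 = £1,570,320
Accrued per-day damages: £282,500 + £1,570,320 = £1,852,820
Less deposit already applied: £1,852,820 − £400,050 = £1,452,770
Cap: 12% of £5,465,500 = £655,860
Cap at £655,860: £1,452,770 exceeds the cap → £655,860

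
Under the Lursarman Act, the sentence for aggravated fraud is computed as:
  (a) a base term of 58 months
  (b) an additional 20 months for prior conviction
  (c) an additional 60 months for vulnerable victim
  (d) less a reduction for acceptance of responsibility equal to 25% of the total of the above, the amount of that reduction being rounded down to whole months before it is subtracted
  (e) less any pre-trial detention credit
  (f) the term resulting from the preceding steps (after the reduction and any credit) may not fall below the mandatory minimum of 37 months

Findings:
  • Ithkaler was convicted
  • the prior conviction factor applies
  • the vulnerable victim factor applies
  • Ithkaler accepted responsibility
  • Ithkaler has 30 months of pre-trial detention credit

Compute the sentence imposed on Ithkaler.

74 months

Prior conviction enhancement: +20 months
Vulnerable victim enhancement: +60 months
Adjusted term: 58 months + 20 months + 60 months = 138 months
Acceptance of responsibility reduction: 25% of 138 months = 34 months (rounded down)
After reduction: 138 − 34 = 104 months
Less pre-trial detention credit: 104 months − 30 months = 74 months
Minimum 37 months: 74 months meets the minimum, no increase.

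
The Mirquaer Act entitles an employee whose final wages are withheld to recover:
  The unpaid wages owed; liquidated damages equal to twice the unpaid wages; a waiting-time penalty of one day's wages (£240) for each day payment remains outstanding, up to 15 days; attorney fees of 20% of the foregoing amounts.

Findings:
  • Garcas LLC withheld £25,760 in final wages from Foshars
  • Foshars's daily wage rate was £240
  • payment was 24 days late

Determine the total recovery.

Doubled: 2 × £25,760 = £51,520
Penalty days: min(24, 15) = 15
Waiting-time penalty: 15 × £240 = £3,600
Subtotal: £25,760 + £51,520 + £3,600 = £80,880
Attorney fees: 20% of £80,880 = £16,176
Total award: £80,880 + £16,176 = £97,056

£97,056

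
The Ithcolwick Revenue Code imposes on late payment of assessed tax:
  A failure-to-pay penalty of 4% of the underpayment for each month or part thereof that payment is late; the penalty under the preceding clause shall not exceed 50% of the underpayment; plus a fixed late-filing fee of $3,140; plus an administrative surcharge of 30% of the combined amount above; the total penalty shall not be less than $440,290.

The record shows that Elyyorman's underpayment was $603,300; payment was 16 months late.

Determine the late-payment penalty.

$440,290

Accrued rate: 4% × 16 = 64%, capped at 50% → 50%
Failure-to-pay penalty: 50% of $603,300 = $301,650
Penalty before surcharge: $301,650 + $3,140 = $304,790
Administrative surcharge: 30% of $304,790 = $91,437
Total penalty: $304,790 + $91,437 = $396,227
Minimum $440,290: $396,227 is below the minimum → $440,290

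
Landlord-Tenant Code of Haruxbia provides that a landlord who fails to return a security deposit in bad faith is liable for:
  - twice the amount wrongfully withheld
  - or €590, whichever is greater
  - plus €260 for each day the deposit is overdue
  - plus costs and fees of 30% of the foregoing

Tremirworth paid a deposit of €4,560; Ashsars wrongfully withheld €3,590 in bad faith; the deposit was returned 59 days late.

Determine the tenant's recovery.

Recovery: €29,276

Doubled: 2 × €3,590 = €7,180
Minimum €590: €7,180 meets the minimum, no increase.
Late-return penalty: 59 × €260 = €15,340
Damages plus late penalty: €7,180 + €15,340 = €22,520
Costs and fees: 30% of €22,520 = €6,756
Total recovery: €22,520 + €6,756 = €29,276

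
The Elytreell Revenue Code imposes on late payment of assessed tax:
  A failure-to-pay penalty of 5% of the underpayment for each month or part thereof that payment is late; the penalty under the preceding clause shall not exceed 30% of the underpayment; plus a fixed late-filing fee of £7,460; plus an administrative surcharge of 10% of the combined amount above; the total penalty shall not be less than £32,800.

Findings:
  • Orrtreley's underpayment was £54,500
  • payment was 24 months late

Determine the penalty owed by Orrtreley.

Accrued rate: 5% × 24 = 120%, capped at 30% → 30%
Failure-to-pay penalty: 30% of £54,500 = £16,350
Penalty before surcharge: £16,350 + £7,460 = £23,810
Administrative surcharge: 10% of £23,810 = £2,381
Total penalty: £23,810 + £2,381 = £26,191
Minimum £32,800: £26,191 is below the minimum → £32,800

Penalty: £32,800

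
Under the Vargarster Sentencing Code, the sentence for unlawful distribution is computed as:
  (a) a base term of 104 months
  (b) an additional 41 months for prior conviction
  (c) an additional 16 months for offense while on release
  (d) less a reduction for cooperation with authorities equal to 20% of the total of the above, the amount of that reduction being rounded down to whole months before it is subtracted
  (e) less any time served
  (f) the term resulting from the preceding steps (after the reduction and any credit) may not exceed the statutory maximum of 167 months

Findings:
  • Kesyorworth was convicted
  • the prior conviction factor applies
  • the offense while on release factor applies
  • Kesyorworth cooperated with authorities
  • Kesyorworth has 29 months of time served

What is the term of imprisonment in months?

100 months

Prior conviction enhancement: +41 months
Offense while on release enhancement: +16 months
Adjusted term: 104 months + 41 months + 16 months = 161 months
Cooperation with authorities reduction: 20% of 161 months = 32 months (rounded down)
After reduction: 161 − 32 = 129 months
Less time served: 129 months − 29 months = 100 months
Cap at 167 months: 100 months is within the cap, no reduction.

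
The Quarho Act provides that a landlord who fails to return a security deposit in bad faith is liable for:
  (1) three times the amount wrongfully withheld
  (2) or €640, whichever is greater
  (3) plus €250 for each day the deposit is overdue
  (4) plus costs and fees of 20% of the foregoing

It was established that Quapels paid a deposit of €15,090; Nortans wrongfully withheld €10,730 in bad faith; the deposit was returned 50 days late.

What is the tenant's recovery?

Trebled: 3 × €10,730 = €32,190
Minimum €640: €32,190 meets the minimum, no increase.
Late-return penalty: 50 × €250 = €12,500
Damages plus late penalty: €32,190 + €12,500 = €44,690
Costs and fees: 20% of €44,690 = €8,938
Total recovery: €44,690 + €8,938 = €53,628

Recovery: €53,628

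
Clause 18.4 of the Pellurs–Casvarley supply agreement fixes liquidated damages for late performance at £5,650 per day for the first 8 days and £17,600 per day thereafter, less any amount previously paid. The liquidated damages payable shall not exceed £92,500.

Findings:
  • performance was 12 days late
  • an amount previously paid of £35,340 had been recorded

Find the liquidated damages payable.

First 8 days: 8 × £5,650 = £45,200
Remaining days: (12 − 8) × £17,600 = £70,400
Accrued per-day damages: £45,200 + £70,400 = £115,600
Less amount previously paid: £115,600 − £35,340 = £80,260
Cap at £92,500: £80,260 is within the cap, no reduction.

£80,260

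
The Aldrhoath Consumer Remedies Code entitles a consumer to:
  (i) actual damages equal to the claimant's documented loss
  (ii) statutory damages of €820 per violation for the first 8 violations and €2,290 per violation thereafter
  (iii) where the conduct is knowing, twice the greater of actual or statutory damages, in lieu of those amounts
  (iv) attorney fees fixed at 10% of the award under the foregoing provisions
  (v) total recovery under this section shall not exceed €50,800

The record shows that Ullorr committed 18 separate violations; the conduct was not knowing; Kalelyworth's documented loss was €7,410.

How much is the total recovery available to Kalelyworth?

€40,557

First 8 violations: 8 × €820 = €6,560
Remaining violations: (18 − 8) × €2,290 = €22,900
Statutory damages: €6,560 + €22,900 = €29,460
Conduct not knowing: the in-lieu enhancement does not apply.
Actual plus statutory damages: €7,410 + €29,460 = €36,870
Attorney fees: 10% of €36,870 = €3,687
Total before cap: €36,870 + €3,687 = €40,557
Cap at €50,800: €40,557 is within the cap, no reduction.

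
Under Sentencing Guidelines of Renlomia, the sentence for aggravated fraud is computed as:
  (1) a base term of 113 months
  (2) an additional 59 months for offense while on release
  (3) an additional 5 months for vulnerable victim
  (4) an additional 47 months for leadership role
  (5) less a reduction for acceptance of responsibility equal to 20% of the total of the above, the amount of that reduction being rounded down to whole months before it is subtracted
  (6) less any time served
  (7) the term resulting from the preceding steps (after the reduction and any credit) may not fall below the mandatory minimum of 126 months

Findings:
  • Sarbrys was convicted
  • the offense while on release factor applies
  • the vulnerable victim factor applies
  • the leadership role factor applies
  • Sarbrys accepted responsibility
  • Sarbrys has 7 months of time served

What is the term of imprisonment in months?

173 months

Offense while on release enhancement: +59 months
Vulnerable victim enhancement: +5 months
Leadership role enhancement: +47 months
Adjusted term: 113 months + 59 months + 5 months + 47 months = 224 months
Acceptance of responsibility reduction: 20% of 224 months = 44 months (rounded down)
After reduction: 224 − 44 = 180 months
Less time served: 180 months − 7 months = 173 months
Minimum 126 months: 173 months meets the minimum, no increase.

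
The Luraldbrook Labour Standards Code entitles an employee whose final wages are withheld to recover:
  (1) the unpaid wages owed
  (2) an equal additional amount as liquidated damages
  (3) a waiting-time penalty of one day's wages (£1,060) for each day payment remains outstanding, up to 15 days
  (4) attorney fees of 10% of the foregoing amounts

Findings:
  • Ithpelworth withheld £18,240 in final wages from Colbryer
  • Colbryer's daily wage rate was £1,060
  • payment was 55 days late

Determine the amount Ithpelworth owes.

Liquidated damages (equal amount): £18,240
Penalty days: min(55, 15) = 15
Waiting-time penalty: 15 × £1,060 = £15,900
Subtotal: £18,240 + £18,240 + £15,900 = £52,380
Attorney fees: 10% of £52,380 = £5,238
Total award: £52,380 + £5,238 = £57,618

£57,618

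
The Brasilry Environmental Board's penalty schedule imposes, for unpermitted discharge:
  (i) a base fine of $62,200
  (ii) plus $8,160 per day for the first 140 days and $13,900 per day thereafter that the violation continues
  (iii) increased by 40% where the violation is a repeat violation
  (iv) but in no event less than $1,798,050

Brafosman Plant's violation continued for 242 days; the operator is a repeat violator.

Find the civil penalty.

$3,671,360

First 140 days: 140 × $8,160 = $1,142,400
Remaining days: (242 − 140) × $13,900 = $1,417,800
Per-day component: $1,142,400 + $1,417,800 = $2,560,200
Base plus per-day: $62,200 + $2,560,200 = $2,622,400
Enhancement: 40% of $2,622,400 = $1,048,960
Enhanced fine: $2,622,400 + $1,048,960 = $3,671,360
Minimum $1,798,050: $3,671,360 meets the minimum, no increase.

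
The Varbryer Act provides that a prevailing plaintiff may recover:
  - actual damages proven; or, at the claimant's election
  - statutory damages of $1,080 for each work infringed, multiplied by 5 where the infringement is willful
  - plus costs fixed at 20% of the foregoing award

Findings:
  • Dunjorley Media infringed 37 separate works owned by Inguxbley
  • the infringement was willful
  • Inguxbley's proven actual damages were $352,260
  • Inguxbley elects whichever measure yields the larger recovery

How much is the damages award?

Statutory damages: 37 × $1,080 = $39,960
Multiplied by 5: 5 × $39,960 = $199,800
Greater of actual damages ($352,260) or enhanced statutory damages ($199,800): $352,260
Costs: 20% of $352,260 = $70,452
Award plus costs: $352,260 + $70,452 = $422,712

$422,712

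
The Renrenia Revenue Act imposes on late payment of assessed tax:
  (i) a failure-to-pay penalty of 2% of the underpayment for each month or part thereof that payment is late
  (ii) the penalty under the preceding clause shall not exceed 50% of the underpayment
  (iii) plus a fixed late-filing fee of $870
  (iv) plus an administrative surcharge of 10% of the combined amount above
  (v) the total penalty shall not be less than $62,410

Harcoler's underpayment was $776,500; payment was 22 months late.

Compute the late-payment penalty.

Accrued rate: 2% × 22 = 44%, capped at 50% → 44%
Failure-to-pay penalty: 44% of $776,500 = $341,660
Penalty before surcharge: $341,660 + $870 = $342,530
Administrative surcharge: 10% of $342,530 = $34,253
Total penalty: $342,530 + $34,253 = $376,783
Minimum $62,410: $376,783 meets the minimum, no increase.

Penalty: $376,783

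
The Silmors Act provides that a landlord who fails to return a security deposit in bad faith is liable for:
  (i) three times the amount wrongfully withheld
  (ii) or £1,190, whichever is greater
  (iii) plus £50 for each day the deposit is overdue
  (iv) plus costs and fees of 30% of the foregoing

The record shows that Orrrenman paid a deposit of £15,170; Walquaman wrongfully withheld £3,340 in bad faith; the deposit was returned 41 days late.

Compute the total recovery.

£15,691

Trebled: 3 × £3,340 = £10,020
Minimum £1,190: £10,020 meets the minimum, no increase.
Late-return penalty: 41 × £50 = £2,050
Damages plus late penalty: £10,020 + £2,050 = £12,070
Costs and fees: 30% of £12,070 = £3,621
Total recovery: £12,070 + £3,621 = £15,691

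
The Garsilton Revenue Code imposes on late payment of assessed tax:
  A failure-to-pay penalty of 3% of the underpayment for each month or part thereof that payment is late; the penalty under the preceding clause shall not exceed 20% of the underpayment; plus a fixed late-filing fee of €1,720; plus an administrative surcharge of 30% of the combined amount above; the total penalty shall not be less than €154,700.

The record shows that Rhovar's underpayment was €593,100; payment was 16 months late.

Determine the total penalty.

Accrued rate: 3% × 16 = 48%, capped at 20% → 20%
Failure-to-pay penalty: 20% of €593,100 = €118,620
Penalty before surcharge: €118,620 + €1,720 = €120,340
Administrative surcharge: 30% of €120,340 = €36,102
Total penalty: €120,340 + €36,102 = €156,442
Minimum €154,700: €156,442 meets the minimum, no increase.

€156,442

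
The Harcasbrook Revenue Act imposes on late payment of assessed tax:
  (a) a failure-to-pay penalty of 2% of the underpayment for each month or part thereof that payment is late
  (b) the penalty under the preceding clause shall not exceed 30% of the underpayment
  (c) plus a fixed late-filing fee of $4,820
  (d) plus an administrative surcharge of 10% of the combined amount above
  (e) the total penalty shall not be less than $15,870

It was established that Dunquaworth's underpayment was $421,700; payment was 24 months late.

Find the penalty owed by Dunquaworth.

$144,463

Accrued rate: 2% × 24 = 48%, capped at 30% → 30%
Failure-to-pay penalty: 30% of $421,700 = $126,510
Penalty before surcharge: $126,510 + $4,820 = $131,330
Administrative surcharge: 10% of $131,330 = $13,133
Total penalty: $131,330 + $13,133 = $144,463
Minimum $15,870: $144,463 meets the minimum, no increase.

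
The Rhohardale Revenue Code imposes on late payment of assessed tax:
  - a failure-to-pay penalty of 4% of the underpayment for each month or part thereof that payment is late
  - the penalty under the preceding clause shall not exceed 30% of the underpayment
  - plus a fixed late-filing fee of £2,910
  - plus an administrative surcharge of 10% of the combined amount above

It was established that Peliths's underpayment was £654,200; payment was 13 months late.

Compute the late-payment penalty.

Accrued rate: 4% × 13 = 52%, capped at 30% → 30%
Failure-to-pay penalty: 30% of £654,200 = £196,260
Penalty before surcharge: £196,260 + £2,910 = £199,170
Administrative surcharge: 10% of £199,170 = £19,917
Total penalty: £199,170 + £19,917 = £219,087

£219,087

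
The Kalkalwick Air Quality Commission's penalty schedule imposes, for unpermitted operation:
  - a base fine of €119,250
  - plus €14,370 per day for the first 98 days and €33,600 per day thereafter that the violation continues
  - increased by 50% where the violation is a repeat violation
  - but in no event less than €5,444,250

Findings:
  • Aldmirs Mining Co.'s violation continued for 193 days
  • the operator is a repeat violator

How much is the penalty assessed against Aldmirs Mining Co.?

€7,079,265

First 98 days: 98 × €14,370 = €1,408,260
Remaining days: (193 − 98) × €33,600 = €3,192,000
Per-day component: €1,408,260 + €3,192,000 = €4,600,260
Base plus per-day: €119,250 + €4,600,260 = €4,719,510
Enhancement: 50% of €4,719,510 = €2,359,755
Enhanced fine: €4,719,510 + €2,359,755 = €7,079,265
Minimum €5,444,250: €7,079,265 meets the minimum, no increase.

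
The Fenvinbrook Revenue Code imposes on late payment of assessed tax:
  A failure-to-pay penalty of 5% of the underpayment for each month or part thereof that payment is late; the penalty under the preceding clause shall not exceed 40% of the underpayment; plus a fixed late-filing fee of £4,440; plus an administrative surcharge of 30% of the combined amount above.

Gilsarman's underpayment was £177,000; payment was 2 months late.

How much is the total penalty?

£28,782

Accrued rate: 5% × 2 = 10%, capped at 40% → 10%
Failure-to-pay penalty: 10% of £177,000 = £17,700
Penalty before surcharge: £17,700 + £4,440 = £22,140
Administrative surcharge: 30% of £22,140 = £6,642
Total penalty: £22,140 + £6,642 = £28,782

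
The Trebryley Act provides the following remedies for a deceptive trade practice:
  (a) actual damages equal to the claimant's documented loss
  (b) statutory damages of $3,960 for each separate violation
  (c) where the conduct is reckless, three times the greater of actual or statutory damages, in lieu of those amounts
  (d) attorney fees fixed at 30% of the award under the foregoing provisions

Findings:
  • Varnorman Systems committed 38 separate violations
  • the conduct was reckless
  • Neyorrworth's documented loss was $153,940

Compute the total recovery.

Total recovery: $600,366

Statutory damages: 38 × $3,960 = $150,480
Greater of actual damages ($153,940) or statutory damages ($150,480): $153,940
Trebled: 3 × $153,940 = $461,820
Attorney fees: 30% of $461,820 = $138,546
Total recovery: $461,820 + $138,546 = $600,366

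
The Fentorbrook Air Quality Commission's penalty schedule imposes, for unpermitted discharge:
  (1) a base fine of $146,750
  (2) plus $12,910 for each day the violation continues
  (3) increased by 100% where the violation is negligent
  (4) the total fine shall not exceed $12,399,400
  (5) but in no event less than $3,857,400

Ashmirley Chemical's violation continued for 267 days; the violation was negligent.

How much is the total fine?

Per-day component: 267 × $12,910 = $3,446,970
Base plus per-day: $146,750 + $3,446,970 = $3,593,720
Enhancement: 100% of $3,593,720 = $3,593,720
Enhanced fine: $3,593,720 + $3,593,720 = $7,187,440
Cap at $12,399,400: $7,187,440 is within the cap, no reduction.
Minimum $3,857,400: $7,187,440 meets the minimum, no increase.

$7,187,440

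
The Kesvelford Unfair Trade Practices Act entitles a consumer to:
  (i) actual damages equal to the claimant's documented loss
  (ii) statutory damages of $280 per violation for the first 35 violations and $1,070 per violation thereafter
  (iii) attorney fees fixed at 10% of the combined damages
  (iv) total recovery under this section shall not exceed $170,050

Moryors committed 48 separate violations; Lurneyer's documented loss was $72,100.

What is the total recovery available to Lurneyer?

$105,391

First 35 violations: 35 × $280 = $9,800
Remaining violations: (48 − 35) × $1,070 = $13,910
Statutory damages: $9,800 + $13,910 = $23,710
Combined damages: $72,100 + $23,710 = $95,810
Attorney fees: 10% of $95,810 = $9,581
Total before cap: $95,810 + $9,581 = $105,391
Cap at $170,050: $105,391 is within the cap, no reduction.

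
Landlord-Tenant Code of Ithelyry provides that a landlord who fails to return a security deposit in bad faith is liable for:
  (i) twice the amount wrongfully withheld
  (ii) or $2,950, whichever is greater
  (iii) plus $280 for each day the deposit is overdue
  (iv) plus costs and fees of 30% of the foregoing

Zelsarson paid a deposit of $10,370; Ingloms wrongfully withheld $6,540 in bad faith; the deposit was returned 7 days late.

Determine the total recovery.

$19,552

Doubled: 2 × $6,540 = $13,080
Minimum $2,950: $13,080 meets the minimum, no increase.
Late-return penalty: 7 × $280 = $1,960
Damages plus late penalty: $13,080 + $1,960 = $15,040
Costs and fees: 30% of $15,040 = $4,512
Total recovery: $15,040 + $4,512 = $19,552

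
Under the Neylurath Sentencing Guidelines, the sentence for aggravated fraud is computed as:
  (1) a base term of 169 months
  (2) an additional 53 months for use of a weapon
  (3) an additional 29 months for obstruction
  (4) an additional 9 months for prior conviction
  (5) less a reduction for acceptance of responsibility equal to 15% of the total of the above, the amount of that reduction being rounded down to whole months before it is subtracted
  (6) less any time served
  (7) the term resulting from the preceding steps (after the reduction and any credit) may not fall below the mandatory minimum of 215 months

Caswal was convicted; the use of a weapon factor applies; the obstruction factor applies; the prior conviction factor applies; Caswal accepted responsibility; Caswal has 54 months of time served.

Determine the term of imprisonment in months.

Use of a weapon enhancement: +53 months
Obstruction enhancement: +29 months
Prior conviction enhancement: +9 months
Adjusted term: 169 months + 53 months + 29 months + 9 months = 260 months
Acceptance of responsibility reduction: 15% of 260 months = 39 months (rounded down)
After reduction: 260 − 39 = 221 months
Less time served: 221 months − 54 months = 167 months
Minimum 215 months: 167 months is below the minimum → 215 months

215 months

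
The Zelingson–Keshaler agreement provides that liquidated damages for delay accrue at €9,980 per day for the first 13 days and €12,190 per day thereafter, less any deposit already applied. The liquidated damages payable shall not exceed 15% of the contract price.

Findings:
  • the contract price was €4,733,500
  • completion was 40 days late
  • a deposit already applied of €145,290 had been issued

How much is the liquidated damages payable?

First 13 days: 13 × €9,980 = €129,740
Remaining days: (40 − 13) × €12,190 = €329,130
Accrued per-day damages: €129,740 + €329,130 = €458,870
Less deposit already applied: €458,870 − €145,290 = €313,580
Cap: 15% of €4,733,500 = €710,025
Cap at €710,025: €313,580 is within the cap, no reduction.

€313,580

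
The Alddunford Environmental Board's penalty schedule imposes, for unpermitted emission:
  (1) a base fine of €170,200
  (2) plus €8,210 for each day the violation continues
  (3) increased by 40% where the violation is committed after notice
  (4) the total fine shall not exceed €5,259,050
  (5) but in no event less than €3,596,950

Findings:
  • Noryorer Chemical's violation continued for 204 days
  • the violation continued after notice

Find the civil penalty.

Per-day component: 204 × €8,210 = €1,674,840
Base plus per-day: €170,200 + €1,674,840 = €1,845,040
Enhancement: 40% of €1,845,040 = €738,016
Enhanced fine: €1,845,040 + €738,016 = €2,583,056
Cap at €5,259,050: €2,583,056 is within the cap, no reduction.
Minimum €3,596,950: €2,583,056 is below the minimum → €3,596,950

€3,596,950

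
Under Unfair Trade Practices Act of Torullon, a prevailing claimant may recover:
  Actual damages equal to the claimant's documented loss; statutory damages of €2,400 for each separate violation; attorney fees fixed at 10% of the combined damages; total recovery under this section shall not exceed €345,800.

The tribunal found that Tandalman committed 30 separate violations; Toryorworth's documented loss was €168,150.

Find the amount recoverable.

Statutory damages: 30 × €2,400 = €72,000
Combined damages: €168,150 + €72,000 = €240,150
Attorney fees: 10% of €240,150 = €24,015
Total before cap: €240,150 + €24,015 = €264,165
Cap at €345,800: €264,165 is within the cap, no reduction.

€264,165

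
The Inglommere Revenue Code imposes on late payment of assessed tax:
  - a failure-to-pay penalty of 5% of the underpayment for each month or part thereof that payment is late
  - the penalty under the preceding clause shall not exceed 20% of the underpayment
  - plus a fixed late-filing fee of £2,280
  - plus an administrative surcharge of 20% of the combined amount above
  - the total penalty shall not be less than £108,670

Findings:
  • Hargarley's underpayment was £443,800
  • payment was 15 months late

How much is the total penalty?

Accrued rate: 5% × 15 = 75%, capped at 20% → 20%
Failure-to-pay penalty: 20% of £443,800 = £88,760
Penalty before surcharge: £88,760 + £2,280 = £91,040
Administrative surcharge: 20% of £91,040 = £18,208
Total penalty: £91,040 + £18,208 = £109,248
Minimum £108,670: £109,248 meets the minimum, no increase.

£109,248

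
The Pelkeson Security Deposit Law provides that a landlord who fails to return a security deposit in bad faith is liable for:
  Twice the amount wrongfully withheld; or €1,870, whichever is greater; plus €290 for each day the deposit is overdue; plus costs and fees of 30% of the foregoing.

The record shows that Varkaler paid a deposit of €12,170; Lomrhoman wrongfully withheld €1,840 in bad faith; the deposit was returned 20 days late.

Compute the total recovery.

€12,324

Doubled: 2 × €1,840 = €3,680
Minimum €1,870: €3,680 meets the minimum, no increase.
Late-return penalty: 20 × €290 = €5,800
Damages plus late penalty: €3,680 + €5,800 = €9,480
Costs and fees: 30% of €9,480 = €2,844
Total recovery: €9,480 + €2,844 = €12,324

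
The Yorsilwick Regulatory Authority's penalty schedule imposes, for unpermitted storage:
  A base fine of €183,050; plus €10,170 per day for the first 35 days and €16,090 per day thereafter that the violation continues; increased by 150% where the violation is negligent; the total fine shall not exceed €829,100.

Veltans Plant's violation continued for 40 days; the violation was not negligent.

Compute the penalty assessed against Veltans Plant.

First 35 days: 35 × €10,170 = €355,950
Remaining days: (40 − 35) × €16,090 = €80,450
Per-day component: €355,950 + €80,450 = €436,400
Base plus per-day: €183,050 + €436,400 = €619,450
The violation was not negligent: no 150% increase.
Cap at €829,100: €619,450 is within the cap, no reduction.

Civil penalty: €619,450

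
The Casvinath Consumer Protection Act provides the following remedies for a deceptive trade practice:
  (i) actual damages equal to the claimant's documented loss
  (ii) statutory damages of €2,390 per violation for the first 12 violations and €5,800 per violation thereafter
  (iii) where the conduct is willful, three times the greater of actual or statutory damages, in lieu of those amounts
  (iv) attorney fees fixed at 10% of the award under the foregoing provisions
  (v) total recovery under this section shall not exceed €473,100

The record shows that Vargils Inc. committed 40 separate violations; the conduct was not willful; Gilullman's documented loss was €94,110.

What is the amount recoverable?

€313,709

First 12 violations: 12 × €2,390 = €28,680
Remaining violations: (40 − 12) × €5,800 = €162,400
Statutory damages: €28,680 + €162,400 = €191,080
Conduct not willful: the in-lieu enhancement does not apply.
Actual plus statutory damages: €94,110 + €191,080 = €285,190
Attorney fees: 10% of €285,190 = €28,519
Total before cap: €285,190 + €28,519 = €313,709
Cap at €473,100: €313,709 is within the cap, no reduction.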